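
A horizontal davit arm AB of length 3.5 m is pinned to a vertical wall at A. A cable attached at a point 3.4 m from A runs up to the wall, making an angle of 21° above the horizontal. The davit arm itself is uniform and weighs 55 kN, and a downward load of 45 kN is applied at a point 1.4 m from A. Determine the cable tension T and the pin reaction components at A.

ΣM about A: T·sin21°·3.4 − 55·1.75 − 45·1.4 = 0 → T = 159.25/(3.4·0.358368) = 130.699 ≈ 130.7 kN.
ΣF_x = 0: A_x − T·cos21° = 0 → A_x = 130.699 × 0.93358 = 122.0 kN.
ΣF_y = 0: A_y + T·sin21° − 55 − 45 = 0 → A_y = 100 − 130.699 × 0.358368 = 53.16 kN.

T = 130.7 kN, A_x = 122.0 kN, A_y = 53.16 kN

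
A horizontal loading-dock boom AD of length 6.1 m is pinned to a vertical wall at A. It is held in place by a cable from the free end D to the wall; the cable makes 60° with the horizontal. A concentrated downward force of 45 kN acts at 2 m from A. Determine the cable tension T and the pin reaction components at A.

T = 17.04 kN, A_x = 8.518 kN, A_y = 30.25 kN

ΣM about A: T·sin60°·6.1 − 45·2 = 0 → T = 90/(6.1·0.866025) = 17.0366 ≈ 17.04 kN.
ΣF_x = 0: A_x − T·cos60° = 0 → A_x = 17.0366 × 0.5 = 8.518 kN.
ΣF_y = 0: A_y + T·sin60° − 45 = 0 → A_y = 45 − 17.0366 × 0.866025 = 30.25 kN.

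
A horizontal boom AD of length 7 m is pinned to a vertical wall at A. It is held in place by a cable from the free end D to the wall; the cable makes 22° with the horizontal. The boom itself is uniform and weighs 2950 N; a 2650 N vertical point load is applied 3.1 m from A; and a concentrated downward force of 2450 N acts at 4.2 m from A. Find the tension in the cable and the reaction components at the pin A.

ΣM about A: T·sin22°·7 − 2950·3.5 − 2650·3.1 − 2450·4.2 = 0 → T = 28830/(7·0.374607) = 10994.4 ≈ 10990 N.
ΣF_x = 0: A_x − T·cos22° = 0 → A_x = 10994.4 × 0.927184 = 10190 N.
ΣF_y = 0: A_y + T·sin22° − 2950 − 2650 − 2450 = 0 → A_y = 8050 − 10994.4 × 0.374607 = 3931 N.

T = 10990 N, A_x = 10190 N, A_y = 3931 N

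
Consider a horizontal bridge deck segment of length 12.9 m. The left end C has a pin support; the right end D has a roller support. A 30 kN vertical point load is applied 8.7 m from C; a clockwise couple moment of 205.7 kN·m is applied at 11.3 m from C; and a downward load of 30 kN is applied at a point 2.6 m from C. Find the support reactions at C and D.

C_x = 0, C_y = 17.78 kN, D_y = 42.22 kN

Taking moments about C: D_y·12.9 − 30·8.7 − 205.7 − 30·2.6 = 0 → D_y = 544.7/12.9 = 42.2248 ≈ 42.22 kN.
ΣF_y = 0: C_y + 42.2248 − 30 − 30 = 0 → C_y = 17.78 kN.
ΣF_x = 0: no horizontal applied forces, so C_x = 0.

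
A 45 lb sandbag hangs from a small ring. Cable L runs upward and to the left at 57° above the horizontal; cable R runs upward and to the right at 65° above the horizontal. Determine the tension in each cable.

T_L = 22.43 lb, T_R = 28.90 lb

ΣF_x = 0: −T_L·cos57° + T_R·cos65° = 0 → T_R = 1.28873·T_L.
ΣF_y = 0: T_L·sin57° + T_R·sin65° = 45.
Substitute: T_L·(0.838671 + 1.28873·0.906308) = 45 → T_L = 22.4254 ≈ 22.43 lb.
Then T_R = 1.28873 × 22.4254 = 28.90 lb.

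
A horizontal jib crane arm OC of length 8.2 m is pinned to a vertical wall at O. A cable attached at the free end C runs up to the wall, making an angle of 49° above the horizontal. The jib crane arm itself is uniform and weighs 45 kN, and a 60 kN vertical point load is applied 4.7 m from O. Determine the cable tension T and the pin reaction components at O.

ΣM about O: T·sin49°·8.2 − 45·4.1 − 60·4.7 = 0 → T = 466.5/(8.2·0.75471) = 75.3803 ≈ 75.38 kN.
ΣF_x = 0: O_x − T·cos49° = 0 → O_x = 75.3803 × 0.656059 = 49.45 kN.
ΣF_y = 0: O_y + T·sin49° − 45 − 60 = 0 → O_y = 105 − 75.3803 × 0.75471 = 48.11 kN.

T = 75.38 kN, O_x = 49.45 kN, O_y = 48.11 kN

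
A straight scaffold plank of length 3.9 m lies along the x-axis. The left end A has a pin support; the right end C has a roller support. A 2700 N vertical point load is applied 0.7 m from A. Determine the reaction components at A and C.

A_x = 0, A_y = 2215 N, C_y = 484.6 N

ΣM about A: C_y·3.9 − 2700·0.7 = 0 → C_y = 1890/3.9 = 484.615 ≈ 484.6 N.
ΣF_y = 0: A_y + 484.615 − 2700 = 0 → A_y = 2215 N.
ΣF_x = 0: no horizontal applied forces, so A_x = 0.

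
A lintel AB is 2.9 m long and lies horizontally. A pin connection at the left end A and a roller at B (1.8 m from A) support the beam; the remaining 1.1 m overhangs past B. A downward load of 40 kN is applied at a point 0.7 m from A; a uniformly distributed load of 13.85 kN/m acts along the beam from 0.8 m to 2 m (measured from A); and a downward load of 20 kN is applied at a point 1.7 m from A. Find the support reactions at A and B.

A_x = 0, A_y = 29.25 kN, B_y = 47.37 kN

Resultant of the distributed load: 13.85 × 1.2 = 16.62 kN at 1.4 m from A.
Taking moments about A: B_y·1.8 − 40·0.7 − (13.85·1.2)·1.4 − 20·1.7 = 0 → B_y = 85.268/1.8 = 47.3711 ≈ 47.37 kN.
ΣF_y = 0: A_y + 47.3711 − 40 − 13.85·1.2 − 20 = 0 → A_y = 29.25 kN.
ΣF_x = 0: no horizontal applied forces, so A_x = 0.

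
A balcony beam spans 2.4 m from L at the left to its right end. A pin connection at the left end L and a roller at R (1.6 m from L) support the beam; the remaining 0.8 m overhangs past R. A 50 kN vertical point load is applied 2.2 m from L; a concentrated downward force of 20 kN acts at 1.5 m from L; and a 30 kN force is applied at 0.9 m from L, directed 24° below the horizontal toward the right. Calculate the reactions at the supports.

Taking moments about L: R_y·1.6 − 50·2.2 − 20·1.5 − 30·sin24°·0.9 = 0 → R_y = 150.982/1.6 = 94.3637 ≈ 94.36 kN.
ΣF_y = 0: L_y + 94.3637 − 50 − 20 − 30·sin24° = 0 → L_y = -12.16 kN.
ΣF_x = 0: L_x + 30·cos24° = 0 → L_x = -27.41 kN.

L_x = -27.41 kN, L_y = -12.16 kN, R_y = 94.36 kN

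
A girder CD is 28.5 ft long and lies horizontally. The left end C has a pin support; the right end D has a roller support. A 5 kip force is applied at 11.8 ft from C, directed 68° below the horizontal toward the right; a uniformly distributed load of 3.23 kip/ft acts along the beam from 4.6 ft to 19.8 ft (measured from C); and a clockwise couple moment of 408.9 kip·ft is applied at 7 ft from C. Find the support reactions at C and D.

Resultant of the distributed load: 3.23 × 15.2 = 49.096 kip at 12.2 ft from C.
Moments about C: D_y·28.5 − 5·sin68°·11.8 − (3.23·15.2)·12.2 − 408.9 = 0 → D_y = 1062.58/28.5 = 37.2835 ≈ 37.28 kip.
ΣF_y = 0: C_y + 37.2835 − 5·sin68° − 3.23·15.2 = 0 → C_y = 16.45 kip.
ΣF_x = 0: C_x + 5·cos68° = 0 → C_x = -1.873 kip.

C_x = -1.873 kip, C_y = 16.45 kip, D_y = 37.28 kip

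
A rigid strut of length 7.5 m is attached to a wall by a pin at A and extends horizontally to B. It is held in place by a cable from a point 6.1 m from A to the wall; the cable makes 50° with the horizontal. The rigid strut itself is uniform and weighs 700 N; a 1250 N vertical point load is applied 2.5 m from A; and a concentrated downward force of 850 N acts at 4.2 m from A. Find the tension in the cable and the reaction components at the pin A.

T = 1994 N, A_x = 1282 N, A_y = 1272 N

ΣM about A: T·sin50°·6.1 − 700·3.75 − 1250·2.5 − 850·4.2 = 0 → T = 9320/(6.1·0.766044) = 1994.49 ≈ 1994 N.
ΣF_x = 0: A_x − T·cos50° = 0 → A_x = 1994.49 × 0.642788 = 1282 N.
ΣF_y = 0: A_y + T·sin50° − 700 − 1250 − 850 = 0 → A_y = 2800 − 1994.49 × 0.766044 = 1272 N.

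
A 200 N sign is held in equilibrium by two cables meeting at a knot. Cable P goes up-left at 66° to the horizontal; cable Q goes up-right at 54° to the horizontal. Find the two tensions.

ΣF_x = 0: −T_P·cos66° + T_Q·cos54° = 0 → T_Q = 0.691982·T_P.
ΣF_y = 0: T_P·sin66° + T_Q·sin54° = 200.
Substitute: T_P·(0.913545 + 0.691982·0.809017) = 200 → T_P = 135.743 ≈ 135.7 N.
Then T_Q = 0.691982 × 135.743 = 93.93 N.

T_P = 135.7 N, T_Q = 93.93 N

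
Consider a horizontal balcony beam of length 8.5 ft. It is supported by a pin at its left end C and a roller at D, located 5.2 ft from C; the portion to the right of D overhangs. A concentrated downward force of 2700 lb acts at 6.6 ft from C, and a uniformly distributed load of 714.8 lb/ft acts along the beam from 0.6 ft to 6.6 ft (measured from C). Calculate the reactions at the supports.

Resultant of the distributed load: 714.8 × 6 = 4288.8 lb at 3.6 ft from C.
ΣM about C: D_y·5.2 − 2700·6.6 − (714.8·6)·3.6 = 0 → D_y = 33259.68/5.2 = 6396.09 ≈ 6396 lb.
ΣF_y = 0: C_y + 6396.09 − 2700 − 714.8·6 = 0 → C_y = 592.7 lb.
ΣF_x = 0: no horizontal applied forces, so C_x = 0.

C_x = 0, C_y = 592.7 lb, D_y = 6396 lb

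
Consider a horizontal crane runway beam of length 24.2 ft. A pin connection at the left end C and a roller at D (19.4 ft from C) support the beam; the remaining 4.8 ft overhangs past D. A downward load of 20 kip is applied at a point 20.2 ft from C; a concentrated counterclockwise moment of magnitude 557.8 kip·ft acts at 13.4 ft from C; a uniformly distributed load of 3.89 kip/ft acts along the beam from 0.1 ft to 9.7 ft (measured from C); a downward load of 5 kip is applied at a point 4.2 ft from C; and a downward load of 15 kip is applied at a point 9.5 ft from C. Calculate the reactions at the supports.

Resultant of the distributed load: 3.89 × 9.6 = 37.344 kip at 4.9 ft from C.
Moments about C: D_y·19.4 − 20·20.2 + 557.8 − (3.89·9.6)·4.9 − 5·4.2 − 15·9.5 = 0 → D_y = 192.6856/19.4 = 9.93225 ≈ 9.932 kip.
ΣF_y = 0: C_y + 9.93225 − 20 − 3.89·9.6 − 5 − 15 = 0 → C_y = 67.41 kip.
ΣF_x = 0: no horizontal applied forces, so C_x = 0.

C_x = 0, C_y = 67.41 kip, D_y = 9.932 kip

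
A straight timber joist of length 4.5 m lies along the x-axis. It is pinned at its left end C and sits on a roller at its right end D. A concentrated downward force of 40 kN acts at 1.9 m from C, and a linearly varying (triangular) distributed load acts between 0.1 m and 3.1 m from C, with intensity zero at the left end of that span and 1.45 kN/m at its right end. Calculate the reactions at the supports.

Resultant of the triangular load: ½ × 1.45 × 3 = 2.175 kN, acting at 2.1 m from C (one-third of the span from the peak).
Taking moments about C: D_y·4.5 − 40·1.9 − (½·1.45·3)·2.1 = 0 → D_y = 80.5675/4.5 = 17.9039 ≈ 17.90 kN.
ΣF_y = 0: C_y + 17.9039 − 40 − ½·1.45·3 = 0 → C_y = 24.27 kN.
ΣF_x = 0: no horizontal applied forces, so C_x = 0.

C_x = 0, C_y = 24.27 kN, D_y = 17.90 kN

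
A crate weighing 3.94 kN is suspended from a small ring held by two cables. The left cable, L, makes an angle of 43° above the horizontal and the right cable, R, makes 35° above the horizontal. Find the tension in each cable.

ΣF_x = 0: −T_L·cos43° + T_R·cos35° = 0 → T_R = 0.892818·T_L.
ΣF_y = 0: T_L·sin43° + T_R·sin35° = 3.94.
Substitute: T_L·(0.681998 + 0.892818·0.573576) = 3.94 → T_L = 3.29956 ≈ 3.300 kN.
Then T_R = 0.892818 × 3.29956 = 2.946 kN.

T_L = 3.300 kN, T_R = 2.946 kN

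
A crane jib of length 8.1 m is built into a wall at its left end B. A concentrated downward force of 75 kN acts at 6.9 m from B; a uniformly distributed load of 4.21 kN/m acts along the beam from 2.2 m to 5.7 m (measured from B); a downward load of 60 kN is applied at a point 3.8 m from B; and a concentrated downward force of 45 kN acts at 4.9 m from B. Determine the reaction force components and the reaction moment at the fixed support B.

B_x = 0, B_y = 194.7 kN, M_B = 1024 kN·m

Resultant of the distributed load: 4.21 × 3.5 = 14.735 kN at 3.95 m from B.
ΣF_x = 0: B_x = 0.
ΣF_y = 0: B_y − 75 − 4.21·3.5 − 60 − 45 = 0 → B_y = 194.7 kN.
ΣM about B: M_B − 75·6.9 − (4.21·3.5)·3.95 − 60·3.8 − 45·4.9 = 0 → M_B = 1024 kN·m.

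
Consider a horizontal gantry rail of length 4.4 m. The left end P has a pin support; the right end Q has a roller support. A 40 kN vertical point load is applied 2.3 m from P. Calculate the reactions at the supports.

P_x = 0, P_y = 19.09 kN, Q_y = 20.91 kN

Taking moments about P: Q_y·4.4 − 40·2.3 = 0 → Q_y = 92/4.4 = 20.9091 ≈ 20.91 kN.
ΣF_y = 0: P_y + 20.9091 − 40 = 0 → P_y = 19.09 kN.
ΣF_x = 0: no horizontal applied forces, so P_x = 0.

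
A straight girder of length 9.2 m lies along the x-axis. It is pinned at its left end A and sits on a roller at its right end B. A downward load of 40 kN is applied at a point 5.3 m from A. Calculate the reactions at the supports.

Moments about A: B_y·9.2 − 40·5.3 = 0 → B_y = 212/9.2 = 23.0435 ≈ 23.04 kN.
ΣF_y = 0: A_y + 23.0435 − 40 = 0 → A_y = 16.96 kN.
ΣF_x = 0: no horizontal applied forces, so A_x = 0.

A_x = 0, A_y = 16.96 kN, B_y = 23.04 kN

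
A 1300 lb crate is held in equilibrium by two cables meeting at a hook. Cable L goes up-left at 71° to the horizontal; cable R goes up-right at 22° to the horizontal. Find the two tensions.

T_L = 1207 lb, T_R = 423.8 lb

ΣF_x = 0: −T_L·cos71° + T_R·cos22° = 0 → T_R = 0.351137·T_L.
ΣF_y = 0: T_L·sin71° + T_R·sin22° = 1300.
Substitute: T_L·(0.945519 + 0.351137·0.374607) = 1300 → T_L = 1206.99 ≈ 1207 lb.
Then T_R = 0.351137 × 1206.99 = 423.8 lb.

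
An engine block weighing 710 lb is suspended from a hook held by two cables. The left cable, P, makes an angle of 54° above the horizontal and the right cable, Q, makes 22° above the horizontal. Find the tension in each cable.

ΣF_x = 0: −T_P·cos54° + T_Q·cos22° = 0 → T_Q = 0.633947·T_P.
ΣF_y = 0: T_P·sin54° + T_Q·sin22° = 710.
Substitute: T_P·(0.809017 + 0.633947·0.374607) = 710 → T_P = 678.453 ≈ 678.5 lb.
Then T_Q = 0.633947 × 678.453 = 430.1 lb.

T_P = 678.5 lb, T_Q = 430.1 lb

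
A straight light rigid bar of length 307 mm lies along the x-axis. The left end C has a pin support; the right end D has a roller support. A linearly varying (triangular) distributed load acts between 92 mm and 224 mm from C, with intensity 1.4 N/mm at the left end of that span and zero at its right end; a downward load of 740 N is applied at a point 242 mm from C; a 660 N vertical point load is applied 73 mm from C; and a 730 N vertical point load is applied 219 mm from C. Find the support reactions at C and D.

Resultant of the triangular load: ½ × 1.4 × 132 = 92.4 N, acting at 136 mm from C (one-third of the span from the peak).
Taking moments about C: D_y·307 − (½·1.4·132)·136 − 740·242 − 660·73 − 730·219 = 0 → D_y = 399696.4/307 = 1301.94 ≈ 1302 N.
ΣF_y = 0: C_y + 1301.94 − ½·1.4·132 − 740 − 660 − 730 = 0 → C_y = 920.5 N.
ΣF_x = 0: no horizontal applied forces, so C_x = 0.

C_x = 0, C_y = 920.5 N, D_y = 1302 N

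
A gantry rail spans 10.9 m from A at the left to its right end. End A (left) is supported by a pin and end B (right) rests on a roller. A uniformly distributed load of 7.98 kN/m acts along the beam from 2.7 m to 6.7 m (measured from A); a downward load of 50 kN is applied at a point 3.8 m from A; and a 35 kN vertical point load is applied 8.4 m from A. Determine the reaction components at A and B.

A_x = 0, A_y = 58.75 kN, B_y = 58.17 kN

Resultant of the distributed load: 7.98 × 4 = 31.92 kN at 4.7 m from A.
Moments about A: B_y·10.9 − (7.98·4)·4.7 − 50·3.8 − 35·8.4 = 0 → B_y = 634.024/10.9 = 58.1673 ≈ 58.17 kN.
ΣF_y = 0: A_y + 58.1673 − 7.98·4 − 50 − 35 = 0 → A_y = 58.75 kN.
ΣF_x = 0: no horizontal applied forces, so A_x = 0.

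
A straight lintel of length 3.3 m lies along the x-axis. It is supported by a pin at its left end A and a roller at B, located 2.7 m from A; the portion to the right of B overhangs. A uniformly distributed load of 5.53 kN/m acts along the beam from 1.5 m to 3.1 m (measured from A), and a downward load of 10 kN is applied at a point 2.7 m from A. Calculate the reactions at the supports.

Resultant of the distributed load: 5.53 × 1.6 = 8.848 kN at 2.3 m from A.
ΣM about A: B_y·2.7 − (5.53·1.6)·2.3 − 10·2.7 = 0 → B_y = 47.3504/2.7 = 17.5372 ≈ 17.54 kN.
ΣF_y = 0: A_y + 17.5372 − 5.53·1.6 − 10 = 0 → A_y = 1.311 kN.
ΣF_x = 0: no horizontal applied forces, so A_x = 0.

A_x = 0, A_y = 1.311 kN, B_y = 17.54 kN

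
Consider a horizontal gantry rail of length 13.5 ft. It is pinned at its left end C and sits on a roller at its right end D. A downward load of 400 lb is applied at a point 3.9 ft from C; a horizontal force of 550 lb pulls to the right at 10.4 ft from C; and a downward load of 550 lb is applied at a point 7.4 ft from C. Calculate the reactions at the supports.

Moments about C: D_y·13.5 − 400·3.9 − 550·7.4 = 0 → D_y = 5630/13.5 = 417.037 ≈ 417.0 lb.
ΣF_y = 0: C_y + 417.037 − 400 − 550 = 0 → C_y = 533.0 lb.
ΣF_x = 0: C_x + 550 = 0 → C_x = -550.0 lb.

C_x = -550.0 lb, C_y = 533.0 lb, D_y = 417.0 lb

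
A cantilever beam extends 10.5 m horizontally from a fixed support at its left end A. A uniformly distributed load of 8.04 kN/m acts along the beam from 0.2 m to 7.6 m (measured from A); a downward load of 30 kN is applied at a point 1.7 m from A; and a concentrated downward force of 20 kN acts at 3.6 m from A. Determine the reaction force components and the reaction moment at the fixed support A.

Resultant of the distributed load: 8.04 × 7.4 = 59.496 kN at 3.9 m from A.
ΣF_x = 0: A_x = 0.
ΣF_y = 0: A_y − 8.04·7.4 − 30 − 20 = 0 → A_y = 109.5 kN.
ΣM about A: M_A − (8.04·7.4)·3.9 − 30·1.7 − 20·3.6 = 0 → M_A = 355.0 kN·m.

A_x = 0, A_y = 109.5 kN, M_A = 355.0 kN·m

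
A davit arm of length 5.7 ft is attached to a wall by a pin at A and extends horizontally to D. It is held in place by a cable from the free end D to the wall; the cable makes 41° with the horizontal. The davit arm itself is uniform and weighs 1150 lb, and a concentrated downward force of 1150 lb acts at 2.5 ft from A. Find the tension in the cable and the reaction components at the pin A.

ΣM about A: T·sin41°·5.7 − 1150·2.85 − 1150·2.5 = 0 → T = 6152.5/(5.7·0.656059) = 1645.26 ≈ 1645 lb.
ΣF_x = 0: A_x − T·cos41° = 0 → A_x = 1645.26 × 0.75471 = 1242 lb.
ΣF_y = 0: A_y + T·sin41° − 1150 − 1150 = 0 → A_y = 2300 − 1645.26 × 0.656059 = 1221 lb.

T = 1645 lb, A_x = 1242 lb, A_y = 1221 lb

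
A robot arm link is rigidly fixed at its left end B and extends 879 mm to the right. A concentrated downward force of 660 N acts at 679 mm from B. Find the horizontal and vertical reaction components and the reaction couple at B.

B_x = 0, B_y = 660.0 N, M_B = 448100 N·mm

ΣF_x = 0: B_x = 0.
ΣF_y = 0: B_y − 660 = 0 → B_y = 660.0 N.
ΣM about B: M_B − 660·679 = 0 → M_B = 448100 N·mm.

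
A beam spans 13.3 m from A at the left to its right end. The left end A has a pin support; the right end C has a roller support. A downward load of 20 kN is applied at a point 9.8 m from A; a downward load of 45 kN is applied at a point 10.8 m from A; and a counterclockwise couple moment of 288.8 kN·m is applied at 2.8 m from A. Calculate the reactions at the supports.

ΣM about A: C_y·13.3 − 20·9.8 − 45·10.8 + 288.8 = 0 → C_y = 393.2/13.3 = 29.5639 ≈ 29.56 kN.
ΣF_y = 0: A_y + 29.5639 − 20 − 45 = 0 → A_y = 35.44 kN.
ΣF_x = 0: no horizontal applied forces, so A_x = 0.

A_x = 0, A_y = 35.44 kN, C_y = 29.56 kN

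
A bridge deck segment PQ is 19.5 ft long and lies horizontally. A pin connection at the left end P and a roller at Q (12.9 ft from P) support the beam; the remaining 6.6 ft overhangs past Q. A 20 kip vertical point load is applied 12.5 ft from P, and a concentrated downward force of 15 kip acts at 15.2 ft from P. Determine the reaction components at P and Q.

ΣM about P: Q_y·12.9 − 20·12.5 − 15·15.2 = 0 → Q_y = 478/12.9 = 37.0543 ≈ 37.05 kip.
ΣF_y = 0: P_y + 37.0543 − 20 − 15 = 0 → P_y = -2.054 kip.
ΣF_x = 0: no horizontal applied forces, so P_x = 0.

P_x = 0, P_y = -2.054 kip, Q_y = 37.05 kip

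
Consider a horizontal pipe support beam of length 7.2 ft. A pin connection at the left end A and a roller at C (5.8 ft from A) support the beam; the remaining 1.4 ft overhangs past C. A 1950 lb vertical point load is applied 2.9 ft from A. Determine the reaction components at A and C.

Moments about A: C_y·5.8 − 1950·2.9 = 0 → C_y = 5655/5.8 = 975.0 lb.
ΣF_y = 0: A_y + 975 − 1950 = 0 → A_y = 975.0 lb.
ΣF_x = 0: no horizontal applied forces, so A_x = 0.

A_x = 0, A_y = 975.0 lb, C_y = 975.0 lb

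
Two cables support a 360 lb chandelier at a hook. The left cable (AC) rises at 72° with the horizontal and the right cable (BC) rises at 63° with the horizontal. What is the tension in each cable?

T_AC = 231.1 lb, T_BC = 157.3 lb

ΣF_x = 0: −T_AC·cos72° + T_BC·cos63° = 0 → T_BC = 0.680668·T_AC.
ΣF_y = 0: T_AC·sin72° + T_BC·sin63° = 360.
Substitute: T_AC·(0.951057 + 0.680668·0.891007) = 360 → T_AC = 231.134 ≈ 231.1 lb.
Then T_BC = 0.680668 × 231.134 = 157.3 lb.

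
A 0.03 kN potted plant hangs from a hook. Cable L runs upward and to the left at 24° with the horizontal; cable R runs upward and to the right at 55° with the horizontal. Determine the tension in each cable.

ΣF_x = 0: −T_L·cos24° + T_R·cos55° = 0 → T_R = 1.59272·T_L.
ΣF_y = 0: T_L·sin24° + T_R·sin55° = 0.03.
Substitute: T_L·(0.406737 + 1.59272·0.819152) = 0.03 → T_L = 0.0175293 ≈ 0.01753 kN.
Then T_R = 1.59272 × 0.0175293 = 0.02792 kN.

T_L = 0.01753 kN, T_R = 0.02792 kN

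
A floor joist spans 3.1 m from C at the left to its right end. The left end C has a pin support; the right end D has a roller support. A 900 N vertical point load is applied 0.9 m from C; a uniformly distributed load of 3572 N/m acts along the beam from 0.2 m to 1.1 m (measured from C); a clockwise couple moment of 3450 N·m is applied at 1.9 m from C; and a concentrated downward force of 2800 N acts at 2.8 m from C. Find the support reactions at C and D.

C_x = 0, C_y = 2338 N, D_y = 4577 N

Resultant of the distributed load: 3572 × 0.9 = 3214.8 N at 0.65 m from C.
Taking moments about C: D_y·3.1 − 900·0.9 − (3572·0.9)·0.65 − 3450 − 2800·2.8 = 0 → D_y = 14189.62/3.1 = 4577.3 ≈ 4577 N.
ΣF_y = 0: C_y + 4577.3 − 900 − 3572·0.9 − 2800 = 0 → C_y = 2338 N.
ΣF_x = 0: no horizontal applied forces, so C_x = 0.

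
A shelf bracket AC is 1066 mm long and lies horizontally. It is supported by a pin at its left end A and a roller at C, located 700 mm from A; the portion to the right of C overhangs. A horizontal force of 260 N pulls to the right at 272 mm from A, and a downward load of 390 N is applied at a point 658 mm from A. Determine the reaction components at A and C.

Taking moments about A: C_y·700 − 390·658 = 0 → C_y = 256620/700 = 366.6 N.
ΣF_y = 0: A_y + 366.6 − 390 = 0 → A_y = 23.40 N.
ΣF_x = 0: A_x + 260 = 0 → A_x = -260.0 N.

A_x = -260.0 N, A_y = 23.40 N, C_y = 366.6 N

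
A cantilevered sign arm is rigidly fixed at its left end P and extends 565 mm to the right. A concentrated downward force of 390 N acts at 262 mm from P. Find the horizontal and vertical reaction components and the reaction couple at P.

ΣF_x = 0: P_x = 0.
ΣF_y = 0: P_y − 390 = 0 → P_y = 390.0 N.
ΣM about P: M_P − 390·262 = 0 → M_P = 102200 N·mm.

P_x = 0, P_y = 390.0 N, M_P = 102200 N·mm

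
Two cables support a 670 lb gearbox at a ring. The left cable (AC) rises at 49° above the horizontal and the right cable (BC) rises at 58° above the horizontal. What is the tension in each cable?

T_AC = 371.3 lb, T_BC = 459.6 lb

ΣF_x = 0: −T_AC·cos49° + T_BC·cos58° = 0 → T_BC = 1.23804·T_AC.
ΣF_y = 0: T_AC·sin49° + T_BC·sin58° = 670.
Substitute: T_AC·(0.75471 + 1.23804·0.848048) = 670 → T_AC = 371.268 ≈ 371.3 lb.
Then T_BC = 1.23804 × 371.268 = 459.6 lb.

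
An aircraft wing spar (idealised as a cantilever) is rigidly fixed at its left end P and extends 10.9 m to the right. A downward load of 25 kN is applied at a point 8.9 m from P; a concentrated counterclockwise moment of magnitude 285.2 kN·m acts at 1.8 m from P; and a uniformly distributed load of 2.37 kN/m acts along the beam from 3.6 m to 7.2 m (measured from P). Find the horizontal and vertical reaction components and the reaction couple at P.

P_x = 0, P_y = 33.53 kN, M_P = -16.63 kN·m

Resultant of the distributed load: 2.37 × 3.6 = 8.532 kN at 5.4 m from P.
ΣF_x = 0: P_x = 0.
ΣF_y = 0: P_y − 25 − 2.37·3.6 = 0 → P_y = 33.53 kN.
ΣM about P: M_P − 25·8.9 + 285.2 − (2.37·3.6)·5.4 = 0 → M_P = -16.63 kN·m.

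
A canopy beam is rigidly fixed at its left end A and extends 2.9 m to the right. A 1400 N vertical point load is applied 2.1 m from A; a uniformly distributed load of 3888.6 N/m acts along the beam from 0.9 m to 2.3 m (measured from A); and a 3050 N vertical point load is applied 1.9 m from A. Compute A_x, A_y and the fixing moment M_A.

Resultant of the distributed load: 3888.6 × 1.4 = 5444.04 N at 1.6 m from A.
ΣF_x = 0: A_x = 0.
ΣF_y = 0: A_y − 1400 − 3888.6·1.4 − 3050 = 0 → A_y = 9894 N.
ΣM about A: M_A − 1400·2.1 − (3888.6·1.4)·1.6 − 3050·1.9 = 0 → M_A = 17450 N·m.

A_x = 0, A_y = 9894 N, M_A = 17450 N·m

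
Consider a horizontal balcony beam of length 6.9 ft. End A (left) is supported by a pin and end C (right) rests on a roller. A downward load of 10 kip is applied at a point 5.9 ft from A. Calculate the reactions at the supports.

A_x = 0, A_y = 1.449 kip, C_y = 8.551 kip

Taking moments about A: C_y·6.9 − 10·5.9 = 0 → C_y = 59/6.9 = 8.55072 ≈ 8.551 kip.
ΣF_y = 0: A_y + 8.55072 − 10 = 0 → A_y = 1.449 kip.
ΣF_x = 0: no horizontal applied forces, so A_x = 0.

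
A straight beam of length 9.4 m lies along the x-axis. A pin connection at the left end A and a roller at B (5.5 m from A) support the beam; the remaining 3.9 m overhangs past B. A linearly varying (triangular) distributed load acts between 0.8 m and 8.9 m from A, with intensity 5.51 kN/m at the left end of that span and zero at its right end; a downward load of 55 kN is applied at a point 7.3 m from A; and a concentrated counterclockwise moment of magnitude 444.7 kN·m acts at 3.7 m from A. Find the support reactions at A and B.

Resultant of the triangular load: ½ × 5.51 × 8.1 = 22.3155 kN, acting at 3.5 m from A (one-third of the span from the peak).
ΣM about A: B_y·5.5 − (½·5.51·8.1)·3.5 − 55·7.3 + 444.7 = 0 → B_y = 34.90425/5.5 = 6.34623 ≈ 6.346 kN.
ΣF_y = 0: A_y + 6.34623 − ½·5.51·8.1 − 55 = 0 → A_y = 70.97 kN.
ΣF_x = 0: no horizontal applied forces, so A_x = 0.

A_x = 0, A_y = 70.97 kN, B_y = 6.346 kN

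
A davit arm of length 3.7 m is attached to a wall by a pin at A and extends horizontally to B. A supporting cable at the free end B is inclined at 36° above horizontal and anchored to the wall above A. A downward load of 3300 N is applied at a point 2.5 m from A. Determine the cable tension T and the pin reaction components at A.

T = 3793 N, A_x = 3069 N, A_y = 1070 N

ΣM about A: T·sin36°·3.7 − 3300·2.5 = 0 → T = 8250/(3.7·0.587785) = 3793.44 ≈ 3793 N.
ΣF_x = 0: A_x − T·cos36° = 0 → A_x = 3793.44 × 0.809017 = 3069 N.
ΣF_y = 0: A_y + T·sin36° − 3300 = 0 → A_y = 3300 − 3793.44 × 0.587785 = 1070 N.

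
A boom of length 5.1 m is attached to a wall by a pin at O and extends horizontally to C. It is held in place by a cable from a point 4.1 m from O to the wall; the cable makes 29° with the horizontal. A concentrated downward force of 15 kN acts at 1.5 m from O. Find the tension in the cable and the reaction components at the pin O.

ΣM about O: T·sin29°·4.1 − 15·1.5 = 0 → T = 22.5/(4.1·0.48481) = 11.3195 ≈ 11.32 kN.
ΣF_x = 0: O_x − T·cos29° = 0 → O_x = 11.3195 × 0.87462 = 9.900 kN.
ΣF_y = 0: O_y + T·sin29° − 15 = 0 → O_y = 15 − 11.3195 × 0.48481 = 9.512 kN.

T = 11.32 kN, O_x = 9.900 kN, O_y = 9.512 kN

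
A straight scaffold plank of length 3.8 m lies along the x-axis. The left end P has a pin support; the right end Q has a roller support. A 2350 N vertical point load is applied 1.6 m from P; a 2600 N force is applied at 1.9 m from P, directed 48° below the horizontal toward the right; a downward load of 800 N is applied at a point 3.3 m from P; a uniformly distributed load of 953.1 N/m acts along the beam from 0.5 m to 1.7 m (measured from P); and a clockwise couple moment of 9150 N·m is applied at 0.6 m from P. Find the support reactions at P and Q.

P_x = -1740 N, P_y = 836.6 N, Q_y = 5389 N

Resultant of the distributed load: 953.1 × 1.2 = 1143.72 N at 1.1 m from P.
ΣM about P: Q_y·3.8 − 2350·1.6 − 2600·sin48°·1.9 − 800·3.3 − (953.1·1.2)·1.1 − 9150 = 0 → Q_y = 20479.2/3.8 = 5389.26 ≈ 5389 N.
ΣF_y = 0: P_y + 5389.26 − 2350 − 2600·sin48° − 800 − 953.1·1.2 = 0 → P_y = 836.6 N.
ΣF_x = 0: P_x + 2600·cos48° = 0 → P_x = -1740 N.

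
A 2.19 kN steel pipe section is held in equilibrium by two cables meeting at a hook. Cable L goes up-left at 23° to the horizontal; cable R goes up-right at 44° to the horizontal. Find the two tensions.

ΣF_x = 0: −T_L·cos23° + T_R·cos44° = 0 → T_R = 1.27965·T_L.
ΣF_y = 0: T_L·sin23° + T_R·sin44° = 2.19.
Substitute: T_L·(0.390731 + 1.27965·0.694658) = 2.19 → T_L = 1.71141 ≈ 1.711 kN.
Then T_R = 1.27965 × 1.71141 = 2.190 kN.

T_L = 1.711 kN, T_R = 2.190 kN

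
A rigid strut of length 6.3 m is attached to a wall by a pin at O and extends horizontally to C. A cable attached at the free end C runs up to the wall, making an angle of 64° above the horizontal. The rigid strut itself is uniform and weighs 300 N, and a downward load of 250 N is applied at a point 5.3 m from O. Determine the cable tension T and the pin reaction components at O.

T = 400.9 N, O_x = 175.7 N, O_y = 189.7 N

ΣM about O: T·sin64°·6.3 − 300·3.15 − 250·5.3 = 0 → T = 2270/(6.3·0.898794) = 400.89 ≈ 400.9 N.
ΣF_x = 0: O_x − T·cos64° = 0 → O_x = 400.89 × 0.438371 = 175.7 N.
ΣF_y = 0: O_y + T·sin64° − 300 − 250 = 0 → O_y = 550 − 400.89 × 0.898794 = 189.7 N.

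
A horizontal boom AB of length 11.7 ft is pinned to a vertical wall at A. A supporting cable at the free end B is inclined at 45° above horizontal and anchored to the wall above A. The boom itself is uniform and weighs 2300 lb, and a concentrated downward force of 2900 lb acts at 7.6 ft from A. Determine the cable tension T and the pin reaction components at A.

T = 4290 lb, A_x = 3034 lb, A_y = 2166 lb

ΣM about A: T·sin45°·11.7 − 2300·5.85 − 2900·7.6 = 0 → T = 35495/(11.7·0.707107) = 4290.38 ≈ 4290 lb.
ΣF_x = 0: A_x − T·cos45° = 0 → A_x = 4290.38 × 0.707107 = 3034 lb.
ΣF_y = 0: A_y + T·sin45° − 2300 − 2900 = 0 → A_y = 5200 − 4290.38 × 0.707107 = 2166 lb.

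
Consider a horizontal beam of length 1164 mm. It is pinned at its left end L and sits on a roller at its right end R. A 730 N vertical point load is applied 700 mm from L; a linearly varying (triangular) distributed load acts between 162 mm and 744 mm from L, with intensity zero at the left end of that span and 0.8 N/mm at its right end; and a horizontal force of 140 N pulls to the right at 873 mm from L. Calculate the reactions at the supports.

Resultant of the triangular load: ½ × 0.8 × 582 = 232.8 N, acting at 550 mm from L (one-third of the span from the peak).
Moments about L: R_y·1164 − 730·700 − (½·0.8·582)·550 = 0 → R_y = 639040/1164 = 549.003 ≈ 549.0 N.
ΣF_y = 0: L_y + 549.003 − 730 − ½·0.8·582 = 0 → L_y = 413.8 N.
ΣF_x = 0: L_x + 140 = 0 → L_x = -140.0 N.

L_x = -140.0 N, L_y = 413.8 N, R_y = 549.0 N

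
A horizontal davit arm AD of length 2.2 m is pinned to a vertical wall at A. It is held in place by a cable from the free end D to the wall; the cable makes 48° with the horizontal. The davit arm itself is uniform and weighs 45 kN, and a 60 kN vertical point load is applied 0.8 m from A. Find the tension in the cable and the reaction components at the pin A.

T = 59.64 kN, A_x = 39.90 kN, A_y = 60.68 kN

ΣM about A: T·sin48°·2.2 − 45·1.1 − 60·0.8 = 0 → T = 97.5/(2.2·0.743145) = 59.636 ≈ 59.64 kN.
ΣF_x = 0: A_x − T·cos48° = 0 → A_x = 59.636 × 0.669131 = 39.90 kN.
ΣF_y = 0: A_y + T·sin48° − 45 − 60 = 0 → A_y = 105 − 59.636 × 0.743145 = 60.68 kN.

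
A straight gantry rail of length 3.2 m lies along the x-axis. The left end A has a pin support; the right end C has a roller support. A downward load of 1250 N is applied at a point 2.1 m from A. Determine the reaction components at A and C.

A_x = 0, A_y = 429.7 N, C_y = 820.3 N

ΣM about A: C_y·3.2 − 1250·2.1 = 0 → C_y = 2625/3.2 = 820.312 ≈ 820.3 N.
ΣF_y = 0: A_y + 820.312 − 1250 = 0 → A_y = 429.7 N.
ΣF_x = 0: no horizontal applied forces, so A_x = 0.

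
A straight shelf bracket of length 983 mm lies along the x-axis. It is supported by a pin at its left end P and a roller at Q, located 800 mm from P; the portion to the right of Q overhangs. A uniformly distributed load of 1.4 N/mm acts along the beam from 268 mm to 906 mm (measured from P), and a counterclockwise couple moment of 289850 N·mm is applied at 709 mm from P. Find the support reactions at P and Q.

Resultant of the distributed load: 1.4 × 638 = 893.2 N at 587 mm from P.
ΣM about P: Q_y·800 − (1.4·638)·587 + 289850 = 0 → Q_y = 234458.4/800 = 293.073 ≈ 293.1 N.
ΣF_y = 0: P_y + 293.073 − 1.4·638 = 0 → P_y = 600.1 N.
ΣF_x = 0: no horizontal applied forces, so P_x = 0.

P_x = 0, P_y = 600.1 N, Q_y = 293.1 N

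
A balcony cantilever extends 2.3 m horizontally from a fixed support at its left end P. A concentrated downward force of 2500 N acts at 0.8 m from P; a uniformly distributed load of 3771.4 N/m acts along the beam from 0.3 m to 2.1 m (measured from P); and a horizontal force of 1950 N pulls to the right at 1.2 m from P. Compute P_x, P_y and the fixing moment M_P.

P_x = -1950 N, P_y = 9289 N, M_P = 10150 N·m

Resultant of the distributed load: 3771.4 × 1.8 = 6788.52 N at 1.2 m from P.
ΣF_x = 0: P_x + 1950 = 0 → P_x = -1950 N.
ΣF_y = 0: P_y − 2500 − 3771.4·1.8 = 0 → P_y = 9289 N.
ΣM about P: M_P − 2500·0.8 − (3771.4·1.8)·1.2 = 0 → M_P = 10150 N·m.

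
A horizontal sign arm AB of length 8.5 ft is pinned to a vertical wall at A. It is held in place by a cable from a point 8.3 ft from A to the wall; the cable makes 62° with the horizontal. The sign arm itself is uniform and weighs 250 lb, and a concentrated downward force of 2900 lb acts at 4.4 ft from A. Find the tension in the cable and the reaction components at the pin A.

ΣM about A: T·sin62°·8.3 − 250·4.25 − 2900·4.4 = 0 → T = 13822.5/(8.3·0.882948) = 1886.14 ≈ 1886 lb.
ΣF_x = 0: A_x − T·cos62° = 0 → A_x = 1886.14 × 0.469472 = 885.5 lb.
ΣF_y = 0: A_y + T·sin62° − 250 − 2900 = 0 → A_y = 3150 − 1886.14 × 0.882948 = 1485 lb.

T = 1886 lb, A_x = 885.5 lb, A_y = 1485 lb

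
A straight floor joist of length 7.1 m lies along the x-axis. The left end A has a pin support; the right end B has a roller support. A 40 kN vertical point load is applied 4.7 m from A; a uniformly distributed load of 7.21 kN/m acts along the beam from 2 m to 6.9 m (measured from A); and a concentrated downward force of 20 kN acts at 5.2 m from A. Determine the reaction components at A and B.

A_x = 0, A_y = 32.06 kN, B_y = 63.27 kN

Resultant of the distributed load: 7.21 × 4.9 = 35.329 kN at 4.45 m from A.
Moments about A: B_y·7.1 − 40·4.7 − (7.21·4.9)·4.45 − 20·5.2 = 0 → B_y = 449.21405/7.1 = 63.2696 ≈ 63.27 kN.
ΣF_y = 0: A_y + 63.2696 − 40 − 7.21·4.9 − 20 = 0 → A_y = 32.06 kN.
ΣF_x = 0: no horizontal applied forces, so A_x = 0.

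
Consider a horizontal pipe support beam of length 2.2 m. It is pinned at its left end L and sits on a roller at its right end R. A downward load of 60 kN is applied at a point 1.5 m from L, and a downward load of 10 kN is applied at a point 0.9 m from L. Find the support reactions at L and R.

ΣM about L: R_y·2.2 − 60·1.5 − 10·0.9 = 0 → R_y = 99/2.2 = 45.00 kN.
ΣF_y = 0: L_y + 45 − 60 − 10 = 0 → L_y = 25.00 kN.
ΣF_x = 0: no horizontal applied forces, so L_x = 0.

L_x = 0, L_y = 25.00 kN, R_y = 45.00 kN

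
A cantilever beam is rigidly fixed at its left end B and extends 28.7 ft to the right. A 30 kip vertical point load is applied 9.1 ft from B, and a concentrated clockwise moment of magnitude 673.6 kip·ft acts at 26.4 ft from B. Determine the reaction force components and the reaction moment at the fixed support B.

ΣF_x = 0: B_x = 0.
ΣF_y = 0: B_y − 30 = 0 → B_y = 30.00 kip.
ΣM about B: M_B − 30·9.1 − 673.6 = 0 → M_B = 946.6 kip·ft.

B_x = 0, B_y = 30.00 kip, M_B = 946.6 kip·ft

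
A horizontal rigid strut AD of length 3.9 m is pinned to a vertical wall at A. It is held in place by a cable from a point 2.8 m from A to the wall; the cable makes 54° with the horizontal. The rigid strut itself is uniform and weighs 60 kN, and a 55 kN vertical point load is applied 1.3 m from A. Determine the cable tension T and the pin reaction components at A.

T = 83.21 kN, A_x = 48.91 kN, A_y = 47.68 kN

ΣM about A: T·sin54°·2.8 − 60·1.95 − 55·1.3 = 0 → T = 188.5/(2.8·0.809017) = 83.2139 ≈ 83.21 kN.
ΣF_x = 0: A_x − T·cos54° = 0 → A_x = 83.2139 × 0.587785 = 48.91 kN.
ΣF_y = 0: A_y + T·sin54° − 60 − 55 = 0 → A_y = 115 − 83.2139 × 0.809017 = 47.68 kN.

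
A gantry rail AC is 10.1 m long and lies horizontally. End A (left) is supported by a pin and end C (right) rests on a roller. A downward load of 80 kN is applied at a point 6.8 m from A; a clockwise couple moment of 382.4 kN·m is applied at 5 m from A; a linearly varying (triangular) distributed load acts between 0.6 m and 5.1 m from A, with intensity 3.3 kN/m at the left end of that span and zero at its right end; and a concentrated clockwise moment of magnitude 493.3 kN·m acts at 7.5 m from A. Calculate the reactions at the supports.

Resultant of the triangular load: ½ × 3.3 × 4.5 = 7.425 kN, acting at 2.1 m from A (one-third of the span from the peak).
ΣM about A: C_y·10.1 − 80·6.8 − 382.4 − (½·3.3·4.5)·2.1 − 493.3 = 0 → C_y = 1435.2925/10.1 = 142.108 ≈ 142.1 kN.
ΣF_y = 0: A_y + 142.108 − 80 − ½·3.3·4.5 = 0 → A_y = -54.68 kN.
ΣF_x = 0: no horizontal applied forces, so A_x = 0.

A_x = 0, A_y = -54.68 kN, C_y = 142.1 kN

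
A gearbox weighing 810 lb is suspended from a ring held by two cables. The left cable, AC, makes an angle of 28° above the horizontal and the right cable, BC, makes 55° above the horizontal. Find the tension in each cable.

T_AC = 468.1 lb, T_BC = 720.6 lb

ΣF_x = 0: −T_AC·cos28° + T_BC·cos55° = 0 → T_BC = 1.53937·T_AC.
ΣF_y = 0: T_AC·sin28° + T_BC·sin55° = 810.
Substitute: T_AC·(0.469472 + 1.53937·0.819152) = 810 → T_AC = 468.086 ≈ 468.1 lb.
Then T_BC = 1.53937 × 468.086 = 720.6 lb.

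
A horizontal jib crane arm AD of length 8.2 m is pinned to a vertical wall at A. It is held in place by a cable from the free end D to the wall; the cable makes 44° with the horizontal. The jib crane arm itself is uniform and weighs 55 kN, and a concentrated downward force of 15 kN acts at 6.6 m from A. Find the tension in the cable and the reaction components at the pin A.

ΣM about A: T·sin44°·8.2 − 55·4.1 − 15·6.6 = 0 → T = 324.5/(8.2·0.694658) = 56.9678 ≈ 56.97 kN.
ΣF_x = 0: A_x − T·cos44° = 0 → A_x = 56.9678 × 0.71934 = 40.98 kN.
ΣF_y = 0: A_y + T·sin44° − 55 − 15 = 0 → A_y = 70 − 56.9678 × 0.694658 = 30.43 kN.

T = 56.97 kN, A_x = 40.98 kN, A_y = 30.43 kN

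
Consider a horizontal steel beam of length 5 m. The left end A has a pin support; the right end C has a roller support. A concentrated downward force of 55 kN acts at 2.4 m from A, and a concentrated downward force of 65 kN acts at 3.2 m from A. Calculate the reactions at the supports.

A_x = 0, A_y = 52.00 kN, C_y = 68.00 kN

Moments about A: C_y·5 − 55·2.4 − 65·3.2 = 0 → C_y = 340/5 = 68.00 kN.
ΣF_y = 0: A_y + 68 − 55 − 65 = 0 → A_y = 52.00 kN.
ΣF_x = 0: no horizontal applied forces, so A_x = 0.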